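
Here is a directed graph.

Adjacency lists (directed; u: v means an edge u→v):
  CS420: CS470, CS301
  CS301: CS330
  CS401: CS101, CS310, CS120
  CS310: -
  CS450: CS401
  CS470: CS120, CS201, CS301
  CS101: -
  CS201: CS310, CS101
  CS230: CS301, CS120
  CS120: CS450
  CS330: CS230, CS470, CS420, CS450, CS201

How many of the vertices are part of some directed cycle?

8

A vertex is on a directed cycle iff it belongs to a strongly connected component of size ≥ 2 (or has a self-loop).
The vertices on cycles are {CS120, CS230, CS301, CS330, CS401, CS420, CS450, CS470} — 8 in total.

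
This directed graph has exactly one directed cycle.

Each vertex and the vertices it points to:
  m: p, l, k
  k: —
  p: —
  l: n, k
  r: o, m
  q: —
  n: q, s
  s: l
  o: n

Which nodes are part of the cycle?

l, n, s

DFS with gray/black marking from l:
l gray
  n gray
    q gray
    q black
    s gray
      s→l: l is gray → back edge
Back edge closes the cycle l → n → s → l; its vertices are {l, n, s}.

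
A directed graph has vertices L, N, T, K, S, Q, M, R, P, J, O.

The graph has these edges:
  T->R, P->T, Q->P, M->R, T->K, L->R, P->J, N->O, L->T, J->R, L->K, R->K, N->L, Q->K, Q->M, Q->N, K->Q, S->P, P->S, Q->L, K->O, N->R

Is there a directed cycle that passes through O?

No

O lies on a cycle iff there is a path from O back to itself.
Exploring from O, it never reaches itself; equivalently, its strongly connected component is a singleton.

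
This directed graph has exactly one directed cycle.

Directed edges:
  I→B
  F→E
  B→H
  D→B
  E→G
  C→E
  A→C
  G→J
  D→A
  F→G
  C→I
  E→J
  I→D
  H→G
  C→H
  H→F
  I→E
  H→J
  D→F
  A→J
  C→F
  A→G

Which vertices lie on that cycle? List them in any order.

A, C, D, I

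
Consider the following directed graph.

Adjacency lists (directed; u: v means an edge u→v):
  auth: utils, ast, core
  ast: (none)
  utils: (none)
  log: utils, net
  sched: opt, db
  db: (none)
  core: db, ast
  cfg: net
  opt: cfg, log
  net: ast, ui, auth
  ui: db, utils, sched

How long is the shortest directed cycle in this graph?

5

For each vertex v, BFS finds the shortest path from v back to v.
The shortest such closed walk is sched → opt → log → net → ui → sched, length 5.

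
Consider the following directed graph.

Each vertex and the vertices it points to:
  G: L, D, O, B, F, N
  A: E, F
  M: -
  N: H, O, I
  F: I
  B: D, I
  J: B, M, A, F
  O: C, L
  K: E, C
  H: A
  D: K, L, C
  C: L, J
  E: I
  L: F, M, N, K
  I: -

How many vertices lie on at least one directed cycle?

A vertex is on a directed cycle iff it belongs to a strongly connected component of size ≥ 2 (or has a self-loop).
The vertices on cycles are {B, C, D, J, K, L, N, O} — 8 in total.

8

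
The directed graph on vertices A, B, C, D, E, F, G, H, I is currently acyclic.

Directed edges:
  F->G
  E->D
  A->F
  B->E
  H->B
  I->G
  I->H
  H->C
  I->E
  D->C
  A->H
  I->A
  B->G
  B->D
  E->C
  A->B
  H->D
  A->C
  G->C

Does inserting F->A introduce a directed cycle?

Yes

Adding F→A creates a cycle iff A can already reach F.
Path from A: A → F.
So A → … → F → A is a cycle.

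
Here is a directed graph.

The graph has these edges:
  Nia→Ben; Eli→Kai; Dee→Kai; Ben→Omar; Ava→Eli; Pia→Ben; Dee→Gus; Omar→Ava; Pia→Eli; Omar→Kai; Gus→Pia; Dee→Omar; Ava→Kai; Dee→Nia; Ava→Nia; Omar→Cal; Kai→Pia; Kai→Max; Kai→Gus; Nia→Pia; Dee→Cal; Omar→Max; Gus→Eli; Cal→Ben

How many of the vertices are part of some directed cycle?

9

A vertex is on a directed cycle iff it belongs to a strongly connected component of size ≥ 2 (or has a self-loop).
The vertices on cycles are {Ava, Ben, Cal, Eli, Gus, Kai, Nia, Pia, Omar} — 9 in total.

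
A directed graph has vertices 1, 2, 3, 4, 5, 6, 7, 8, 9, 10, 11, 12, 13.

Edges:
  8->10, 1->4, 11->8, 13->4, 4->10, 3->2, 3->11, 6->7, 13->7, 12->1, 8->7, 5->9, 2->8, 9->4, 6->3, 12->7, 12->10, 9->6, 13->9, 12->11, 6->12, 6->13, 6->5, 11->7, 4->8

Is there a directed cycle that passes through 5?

5 is on a cycle iff 5 can reach itself via ≥1 edge.
5 → 9 → 6 → 5 — yes.

Yes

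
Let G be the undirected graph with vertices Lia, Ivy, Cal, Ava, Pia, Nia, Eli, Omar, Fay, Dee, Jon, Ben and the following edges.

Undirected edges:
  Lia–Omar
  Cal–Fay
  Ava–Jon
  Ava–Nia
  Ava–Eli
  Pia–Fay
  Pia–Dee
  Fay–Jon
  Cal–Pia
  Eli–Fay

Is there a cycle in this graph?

Yes

DFS, tracking each vertex's parent; an edge to a visited non-parent vertex closes a cycle.
Start from Cal:
visit Cal (parent –)
  visit Fay (parent Cal)
    visit Eli (parent Fay)
      visit Ava (parent Eli)
        Ava–Eli: parent, skip
        visit Nia (parent Ava)
          Nia–Ava: parent, skip
        visit Jon (parent Ava)
          Jon–Fay: Fay visited and ≠ parent → cycle
Cycle: Fay – Eli – Ava – Jon – Fay.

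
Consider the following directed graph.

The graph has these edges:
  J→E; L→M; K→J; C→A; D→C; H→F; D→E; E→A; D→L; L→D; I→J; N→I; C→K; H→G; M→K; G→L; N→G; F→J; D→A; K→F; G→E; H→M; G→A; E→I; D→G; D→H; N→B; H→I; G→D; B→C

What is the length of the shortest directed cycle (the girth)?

2

For each vertex v, BFS finds the shortest path from v back to v.
The shortest such closed walk is G → D → G, length 2.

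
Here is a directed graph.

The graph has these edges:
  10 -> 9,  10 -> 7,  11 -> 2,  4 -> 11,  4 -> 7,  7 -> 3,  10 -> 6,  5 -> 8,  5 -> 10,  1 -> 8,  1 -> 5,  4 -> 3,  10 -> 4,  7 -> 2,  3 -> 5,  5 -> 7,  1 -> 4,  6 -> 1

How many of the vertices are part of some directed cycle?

7

A vertex is on a directed cycle iff it belongs to a strongly connected component of size ≥ 2 (or has a self-loop).
The vertices on cycles are {1, 3, 4, 5, 6, 7, 10} — 7 in total.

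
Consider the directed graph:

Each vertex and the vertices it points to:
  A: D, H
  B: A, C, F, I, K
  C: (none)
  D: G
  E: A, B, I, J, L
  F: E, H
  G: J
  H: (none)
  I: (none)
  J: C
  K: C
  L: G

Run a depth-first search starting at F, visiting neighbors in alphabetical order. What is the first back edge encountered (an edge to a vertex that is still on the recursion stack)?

B→F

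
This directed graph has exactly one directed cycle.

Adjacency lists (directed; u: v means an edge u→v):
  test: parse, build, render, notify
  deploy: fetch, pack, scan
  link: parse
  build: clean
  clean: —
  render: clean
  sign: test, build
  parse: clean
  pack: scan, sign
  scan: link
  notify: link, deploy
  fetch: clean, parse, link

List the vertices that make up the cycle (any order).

DFS with gray/black marking from deploy:
deploy gray
  fetch gray
    clean gray
    clean black
    parse gray
      parse→clean: clean black — skip
    parse black
    link gray
      link→parse: parse black — skip
    link black
  fetch black
  pack gray
    scan gray
      scan→link: link black — skip
    scan black
    sign gray
      test gray
        test→parse: parse black — skip
        build gray
          build→clean: clean black — skip
        build black
        render gray
          render→clean: clean black — skip
        render black
        notify gray
          notify→link: link black — skip
          notify→deploy: deploy is gray → back edge
Back edge closes the cycle deploy → pack → sign → test → notify → deploy; its vertices are {pack, sign, test, deploy, notify}.

pack, sign, test, deploy, notify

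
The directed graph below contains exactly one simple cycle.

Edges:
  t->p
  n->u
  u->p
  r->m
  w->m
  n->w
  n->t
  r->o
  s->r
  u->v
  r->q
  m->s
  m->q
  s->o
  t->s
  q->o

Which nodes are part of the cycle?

m, r, s

DFS with gray/black marking from m:
m gray
  s gray
    r gray
      o gray
      o black
      q gray
        q→o: o black — skip
      q black
      r→m: m is gray → back edge
Back edge closes the cycle m → s → r → m; its vertices are {m, r, s}.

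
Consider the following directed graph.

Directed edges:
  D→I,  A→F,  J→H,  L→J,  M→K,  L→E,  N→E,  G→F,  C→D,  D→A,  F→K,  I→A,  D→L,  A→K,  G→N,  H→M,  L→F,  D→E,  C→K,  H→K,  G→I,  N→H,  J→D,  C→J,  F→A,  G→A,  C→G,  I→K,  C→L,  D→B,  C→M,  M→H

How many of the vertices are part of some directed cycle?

7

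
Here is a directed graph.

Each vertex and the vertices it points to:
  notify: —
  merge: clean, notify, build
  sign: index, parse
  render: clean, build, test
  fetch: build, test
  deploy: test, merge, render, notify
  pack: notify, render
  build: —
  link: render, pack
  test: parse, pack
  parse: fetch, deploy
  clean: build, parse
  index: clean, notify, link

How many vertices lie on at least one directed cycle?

A vertex is on a directed cycle iff it belongs to a strongly connected component of size ≥ 2 (or has a self-loop).
The vertices on cycles are {pack, test, clean, fetch, merge, parse, deploy, render} — 8 in total.

8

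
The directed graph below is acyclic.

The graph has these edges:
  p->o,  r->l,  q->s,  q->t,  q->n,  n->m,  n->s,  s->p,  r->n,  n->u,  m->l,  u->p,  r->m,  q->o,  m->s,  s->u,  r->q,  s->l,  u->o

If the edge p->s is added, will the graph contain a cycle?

Yes

Adding p→s creates a cycle iff s can already reach p.
Path from s: s → p.
So s → … → p → s is a cycle.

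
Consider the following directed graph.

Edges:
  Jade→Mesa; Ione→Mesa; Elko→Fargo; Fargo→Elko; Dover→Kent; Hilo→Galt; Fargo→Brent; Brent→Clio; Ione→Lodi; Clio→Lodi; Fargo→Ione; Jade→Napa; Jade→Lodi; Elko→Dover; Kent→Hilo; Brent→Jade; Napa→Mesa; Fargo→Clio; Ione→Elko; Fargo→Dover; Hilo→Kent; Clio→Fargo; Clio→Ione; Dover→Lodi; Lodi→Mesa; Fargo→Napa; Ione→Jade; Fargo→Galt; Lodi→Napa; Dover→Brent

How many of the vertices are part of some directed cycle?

A vertex is on a directed cycle iff it belongs to a strongly connected component of size ≥ 2 (or has a self-loop).
The vertices on cycles are {Clio, Elko, Hilo, Ione, Kent, Brent, Dover, Fargo} — 8 in total.

8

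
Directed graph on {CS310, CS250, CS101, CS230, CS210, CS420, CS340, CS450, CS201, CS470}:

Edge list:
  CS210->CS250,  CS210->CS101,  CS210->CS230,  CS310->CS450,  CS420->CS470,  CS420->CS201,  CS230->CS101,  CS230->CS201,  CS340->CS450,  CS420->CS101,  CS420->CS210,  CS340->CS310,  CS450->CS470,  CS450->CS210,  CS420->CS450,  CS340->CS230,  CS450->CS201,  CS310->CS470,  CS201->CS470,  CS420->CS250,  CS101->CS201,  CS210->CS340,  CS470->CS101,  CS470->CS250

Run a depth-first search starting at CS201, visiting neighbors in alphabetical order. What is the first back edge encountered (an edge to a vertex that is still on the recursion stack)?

DFS from CS201 (visiting neighbors in alphabetical order); mark gray on enter, black on exit:
CS201 gray
  CS470 gray
    CS101 gray
      CS101→CS201: CS201 is gray → back edge
First back edge: CS101 → CS201.

CS101->CS201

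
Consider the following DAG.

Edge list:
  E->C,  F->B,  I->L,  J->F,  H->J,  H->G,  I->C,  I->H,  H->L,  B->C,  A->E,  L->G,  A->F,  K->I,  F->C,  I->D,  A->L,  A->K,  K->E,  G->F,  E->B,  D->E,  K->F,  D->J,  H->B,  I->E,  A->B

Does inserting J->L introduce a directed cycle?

No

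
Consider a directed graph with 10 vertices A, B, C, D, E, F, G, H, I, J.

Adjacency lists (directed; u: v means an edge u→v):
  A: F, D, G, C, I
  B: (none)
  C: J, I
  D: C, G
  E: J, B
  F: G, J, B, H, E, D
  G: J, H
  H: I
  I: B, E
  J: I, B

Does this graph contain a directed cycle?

DFS with white/gray/black marking, starting from C:
C gray
  J gray
    I gray
      B gray
      B black
      E gray
        E→J: J is gray → back edge
Back edge found, so a cycle exists: J → I → E → J.

Yes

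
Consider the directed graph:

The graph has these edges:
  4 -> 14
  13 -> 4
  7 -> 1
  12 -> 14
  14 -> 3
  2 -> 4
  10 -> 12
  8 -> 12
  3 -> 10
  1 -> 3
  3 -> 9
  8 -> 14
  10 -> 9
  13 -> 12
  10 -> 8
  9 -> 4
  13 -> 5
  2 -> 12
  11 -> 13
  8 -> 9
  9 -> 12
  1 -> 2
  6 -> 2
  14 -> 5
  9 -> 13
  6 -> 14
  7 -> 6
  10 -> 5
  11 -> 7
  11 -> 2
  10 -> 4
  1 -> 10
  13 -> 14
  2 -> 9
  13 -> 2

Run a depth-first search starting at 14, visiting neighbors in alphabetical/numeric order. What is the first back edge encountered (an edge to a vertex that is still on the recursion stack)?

DFS from 14 (visiting neighbors in alphabetical/numeric order); mark gray on enter, black on exit:
14 gray
  3 gray
    9 gray
      4 gray
        4→14: 14 is gray → back edge
First back edge: 4 → 14.

4->14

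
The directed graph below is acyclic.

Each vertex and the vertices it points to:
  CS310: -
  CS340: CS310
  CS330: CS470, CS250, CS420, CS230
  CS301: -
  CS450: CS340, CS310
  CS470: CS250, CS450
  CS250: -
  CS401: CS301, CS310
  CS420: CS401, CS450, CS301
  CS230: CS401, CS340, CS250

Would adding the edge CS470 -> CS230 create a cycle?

No

Adding CS470→CS230 creates a cycle iff CS230 can already reach CS470.
Explore from CS230: no path reaches CS470. The graph stays acyclic.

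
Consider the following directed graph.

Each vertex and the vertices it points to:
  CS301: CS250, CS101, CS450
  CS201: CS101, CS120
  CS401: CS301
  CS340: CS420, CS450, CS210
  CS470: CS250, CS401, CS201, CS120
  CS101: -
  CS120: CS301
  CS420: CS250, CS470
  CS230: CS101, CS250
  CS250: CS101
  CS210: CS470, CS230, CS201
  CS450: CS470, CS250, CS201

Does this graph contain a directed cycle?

DFS with white/gray/black marking, starting from CS201:
CS201 gray
  CS101 gray
  CS101 black
  CS120 gray
    CS301 gray
      CS250 gray
        CS250→CS101: CS101 black — skip
      CS250 black
      CS301→CS101: CS101 black — skip
      CS450 gray
        CS470 gray
          CS470→CS250: CS250 black — skip
          CS401 gray
            CS401→CS301: CS301 is gray → back edge
Back edge found, so a cycle exists: CS301 → CS450 → CS470 → CS401 → CS301.

Yes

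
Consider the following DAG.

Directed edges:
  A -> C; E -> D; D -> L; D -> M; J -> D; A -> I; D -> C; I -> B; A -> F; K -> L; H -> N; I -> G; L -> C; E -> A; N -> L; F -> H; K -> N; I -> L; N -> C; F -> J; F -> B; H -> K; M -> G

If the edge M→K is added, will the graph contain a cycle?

No

Adding M→K creates a cycle iff K can already reach M.
Explore from K: no path reaches M. The graph stays acyclic.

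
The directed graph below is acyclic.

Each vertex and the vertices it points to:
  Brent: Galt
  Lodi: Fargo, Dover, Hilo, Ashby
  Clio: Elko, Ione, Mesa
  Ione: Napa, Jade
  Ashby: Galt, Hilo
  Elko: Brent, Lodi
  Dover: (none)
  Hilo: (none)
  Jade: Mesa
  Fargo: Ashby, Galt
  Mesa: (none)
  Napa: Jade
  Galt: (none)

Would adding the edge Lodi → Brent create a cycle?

No

Adding Lodi→Brent creates a cycle iff Brent can already reach Lodi.
Explore from Brent: no path reaches Lodi. The graph stays acyclic.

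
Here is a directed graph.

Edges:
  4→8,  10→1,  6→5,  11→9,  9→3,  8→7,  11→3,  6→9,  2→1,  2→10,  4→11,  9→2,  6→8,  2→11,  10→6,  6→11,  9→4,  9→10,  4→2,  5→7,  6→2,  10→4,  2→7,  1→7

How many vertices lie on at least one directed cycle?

A vertex is on a directed cycle iff it belongs to a strongly connected component of size ≥ 2 (or has a self-loop).
The vertices on cycles are {2, 4, 6, 9, 10, 11} — 6 in total.

6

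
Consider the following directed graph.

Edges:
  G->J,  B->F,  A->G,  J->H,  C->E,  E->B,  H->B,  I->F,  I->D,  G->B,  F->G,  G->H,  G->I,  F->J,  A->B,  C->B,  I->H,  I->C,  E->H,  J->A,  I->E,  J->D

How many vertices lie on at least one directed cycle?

9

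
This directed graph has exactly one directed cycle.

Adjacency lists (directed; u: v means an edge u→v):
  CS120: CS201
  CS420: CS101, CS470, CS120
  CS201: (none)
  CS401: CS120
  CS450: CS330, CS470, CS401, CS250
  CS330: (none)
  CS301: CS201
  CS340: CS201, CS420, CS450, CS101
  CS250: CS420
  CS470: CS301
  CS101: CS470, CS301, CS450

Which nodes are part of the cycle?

CS101, CS250, CS420, CS450

DFS with gray/black marking from CS450:
CS450 gray
  CS330 gray
  CS330 black
  CS470 gray
    CS301 gray
      CS201 gray
      CS201 black
    CS301 black
  CS470 black
  CS401 gray
    CS120 gray
      CS120→CS201: CS201 black — skip
    CS120 black
  CS401 black
  CS250 gray
    CS420 gray
      CS101 gray
        CS101→CS470: CS470 black — skip
        CS101→CS301: CS301 black — skip
        CS101→CS450: CS450 is gray → back edge
Back edge closes the cycle CS450 → CS250 → CS420 → CS101 → CS450; its vertices are {CS101, CS250, CS420, CS450}.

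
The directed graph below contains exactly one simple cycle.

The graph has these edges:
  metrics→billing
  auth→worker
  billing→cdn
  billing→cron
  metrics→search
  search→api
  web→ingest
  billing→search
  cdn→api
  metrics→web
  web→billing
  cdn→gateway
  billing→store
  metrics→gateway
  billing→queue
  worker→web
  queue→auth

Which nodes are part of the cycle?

web, auth, queue, worker, billing

DFS with gray/black marking from billing:
billing gray
  search gray
    api gray
    api black
  search black
  store gray
  store black
  queue gray
    auth gray
      worker gray
        web gray
          web→billing: billing is gray → back edge
Back edge closes the cycle billing → queue → auth → worker → web → billing; its vertices are {web, auth, queue, worker, billing}.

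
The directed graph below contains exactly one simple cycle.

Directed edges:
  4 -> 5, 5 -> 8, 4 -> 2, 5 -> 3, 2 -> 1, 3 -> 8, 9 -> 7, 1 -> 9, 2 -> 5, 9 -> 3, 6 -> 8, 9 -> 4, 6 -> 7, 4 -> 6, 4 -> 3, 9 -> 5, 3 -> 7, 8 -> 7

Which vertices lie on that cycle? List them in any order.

DFS with gray/black marking from 4:
4 gray
  5 gray
    8 gray
      7 gray
      7 black
    8 black
    3 gray
      3→7: 7 black — skip
      3→8: 8 black — skip
    3 black
  5 black
  4→3: 3 black — skip
  2 gray
    1 gray
      9 gray
        9→5: 5 black — skip
        9→3: 3 black — skip
        9→7: 7 black — skip
        9→4: 4 is gray → back edge
Back edge closes the cycle 4 → 2 → 1 → 9 → 4; its vertices are {1, 2, 4, 9}.

1, 2, 4, 9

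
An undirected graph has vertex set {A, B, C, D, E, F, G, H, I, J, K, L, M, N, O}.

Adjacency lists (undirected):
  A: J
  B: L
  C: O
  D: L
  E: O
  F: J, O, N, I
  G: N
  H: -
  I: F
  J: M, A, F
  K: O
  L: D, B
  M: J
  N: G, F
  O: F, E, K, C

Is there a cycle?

No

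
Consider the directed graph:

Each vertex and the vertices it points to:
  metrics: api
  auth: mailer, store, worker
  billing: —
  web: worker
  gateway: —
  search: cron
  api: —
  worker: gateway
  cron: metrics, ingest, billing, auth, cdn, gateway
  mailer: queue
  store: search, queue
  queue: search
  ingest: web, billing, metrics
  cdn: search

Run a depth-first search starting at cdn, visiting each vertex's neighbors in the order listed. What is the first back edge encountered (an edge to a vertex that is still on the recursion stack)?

queue→search

DFS from cdn (visiting each vertex's neighbors in the order listed); mark gray on enter, black on exit:
cdn gray
  search gray
    cron gray
      metrics gray
        api gray
        api black
      metrics black
      ingest gray
        web gray
          worker gray
            gateway gray
            gateway black
          worker black
        web black
        billing gray
        billing black
        ingest→metrics: metrics black — skip
      ingest black
      cron→billing: billing black — skip
      auth gray
        mailer gray
          queue gray
            queue→search: search is gray → back edge
First back edge: queue → search.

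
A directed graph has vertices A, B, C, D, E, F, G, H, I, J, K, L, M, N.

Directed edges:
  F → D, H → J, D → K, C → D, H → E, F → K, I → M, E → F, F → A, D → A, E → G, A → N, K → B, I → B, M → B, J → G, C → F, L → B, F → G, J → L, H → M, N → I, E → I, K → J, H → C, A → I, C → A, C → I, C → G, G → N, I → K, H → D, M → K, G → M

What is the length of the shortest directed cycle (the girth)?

4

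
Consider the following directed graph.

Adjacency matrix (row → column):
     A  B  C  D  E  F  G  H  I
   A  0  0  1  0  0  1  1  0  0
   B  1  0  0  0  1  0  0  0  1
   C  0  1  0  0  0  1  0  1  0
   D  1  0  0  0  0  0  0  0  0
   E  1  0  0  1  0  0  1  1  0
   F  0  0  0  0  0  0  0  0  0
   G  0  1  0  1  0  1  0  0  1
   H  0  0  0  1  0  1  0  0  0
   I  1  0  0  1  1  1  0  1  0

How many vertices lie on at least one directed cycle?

8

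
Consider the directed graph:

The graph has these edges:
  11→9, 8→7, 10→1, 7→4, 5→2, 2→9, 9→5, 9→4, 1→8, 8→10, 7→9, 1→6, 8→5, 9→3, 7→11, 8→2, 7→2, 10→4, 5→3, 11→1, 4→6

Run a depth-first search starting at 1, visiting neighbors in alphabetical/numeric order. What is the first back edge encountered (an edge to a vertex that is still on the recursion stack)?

5→2

DFS from 1 (visiting neighbors in alphabetical/numeric order); mark gray on enter, black on exit:
1 gray
  6 gray
  6 black
  8 gray
    2 gray
      9 gray
        3 gray
        3 black
        4 gray
          4→6: 6 black — skip
        4 black
        5 gray
          5→2: 2 is gray → back edge
First back edge: 5 → 2.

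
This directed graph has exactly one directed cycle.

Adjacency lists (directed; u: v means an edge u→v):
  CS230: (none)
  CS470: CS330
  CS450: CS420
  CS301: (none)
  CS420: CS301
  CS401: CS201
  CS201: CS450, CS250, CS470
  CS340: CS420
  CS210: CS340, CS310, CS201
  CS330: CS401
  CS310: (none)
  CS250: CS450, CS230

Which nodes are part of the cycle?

DFS with gray/black marking from CS201:
CS201 gray
  CS450 gray
    CS420 gray
      CS301 gray
      CS301 black
    CS420 black
  CS450 black
  CS250 gray
    CS250→CS450: CS450 black — skip
    CS230 gray
    CS230 black
  CS250 black
  CS470 gray
    CS330 gray
      CS401 gray
        CS401→CS201: CS201 is gray → back edge
Back edge closes the cycle CS201 → CS470 → CS330 → CS401 → CS201; its vertices are {CS201, CS330, CS401, CS470}.

CS201, CS330, CS401, CS470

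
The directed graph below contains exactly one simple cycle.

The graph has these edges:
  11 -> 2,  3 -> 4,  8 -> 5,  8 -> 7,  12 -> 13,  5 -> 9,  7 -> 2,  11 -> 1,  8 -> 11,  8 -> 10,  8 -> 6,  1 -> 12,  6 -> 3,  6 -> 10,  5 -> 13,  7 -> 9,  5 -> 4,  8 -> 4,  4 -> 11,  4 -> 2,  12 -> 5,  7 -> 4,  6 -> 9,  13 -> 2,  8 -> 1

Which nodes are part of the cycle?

1, 4, 5, 11, 12

DFS with gray/black marking from 1:
1 gray
  12 gray
    5 gray
      9 gray
      9 black
      13 gray
        2 gray
        2 black
      13 black
      4 gray
        4→2: 2 black — skip
        11 gray
          11→1: 1 is gray → back edge
Back edge closes the cycle 1 → 12 → 5 → 4 → 11 → 1; its vertices are {1, 4, 5, 11, 12}.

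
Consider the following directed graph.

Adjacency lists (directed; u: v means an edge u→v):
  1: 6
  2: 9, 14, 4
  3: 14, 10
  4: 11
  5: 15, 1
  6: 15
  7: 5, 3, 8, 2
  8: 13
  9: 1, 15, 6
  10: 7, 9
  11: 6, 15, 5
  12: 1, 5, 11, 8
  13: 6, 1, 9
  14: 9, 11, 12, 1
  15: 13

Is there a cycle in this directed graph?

Yes

DFS with white/gray/black marking, starting from 7:
7 gray
  5 gray
    15 gray
      13 gray
        6 gray
          6→15: 15 is gray → back edge
Back edge found, so a cycle exists: 15 → 13 → 6 → 15.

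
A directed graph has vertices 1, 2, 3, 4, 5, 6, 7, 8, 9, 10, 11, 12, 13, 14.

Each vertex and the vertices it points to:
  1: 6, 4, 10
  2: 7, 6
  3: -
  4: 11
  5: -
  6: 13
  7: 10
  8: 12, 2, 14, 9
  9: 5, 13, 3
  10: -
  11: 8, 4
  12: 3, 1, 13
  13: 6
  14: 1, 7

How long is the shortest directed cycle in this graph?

For each vertex v, BFS finds the shortest path from v back to v.
The shortest such closed walk is 11 → 4 → 11, length 2.

2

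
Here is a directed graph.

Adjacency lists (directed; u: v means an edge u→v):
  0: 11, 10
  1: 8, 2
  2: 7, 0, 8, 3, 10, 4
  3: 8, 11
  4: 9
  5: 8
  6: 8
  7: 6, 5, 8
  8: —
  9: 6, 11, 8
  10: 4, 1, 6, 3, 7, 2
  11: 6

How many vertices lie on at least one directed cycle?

4

A vertex is on a directed cycle iff it belongs to a strongly connected component of size ≥ 2 (or has a self-loop).
The vertices on cycles are {0, 1, 2, 10} — 4 in total.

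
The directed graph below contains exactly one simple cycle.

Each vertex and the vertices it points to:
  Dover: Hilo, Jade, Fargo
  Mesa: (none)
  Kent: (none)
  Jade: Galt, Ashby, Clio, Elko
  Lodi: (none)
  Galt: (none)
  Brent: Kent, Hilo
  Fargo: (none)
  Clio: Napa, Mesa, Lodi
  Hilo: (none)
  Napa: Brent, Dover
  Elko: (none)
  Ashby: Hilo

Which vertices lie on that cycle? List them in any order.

Clio, Jade, Napa, Dover

DFS with gray/black marking from Dover:
Dover gray
  Hilo gray
  Hilo black
  Jade gray
    Galt gray
    Galt black
    Ashby gray
      Ashby→Hilo: Hilo black — skip
    Ashby black
    Clio gray
      Napa gray
        Brent gray
          Kent gray
          Kent black
          Brent→Hilo: Hilo black — skip
        Brent black
        Napa→Dover: Dover is gray → back edge
Back edge closes the cycle Dover → Jade → Clio → Napa → Dover; its vertices are {Clio, Jade, Napa, Dover}.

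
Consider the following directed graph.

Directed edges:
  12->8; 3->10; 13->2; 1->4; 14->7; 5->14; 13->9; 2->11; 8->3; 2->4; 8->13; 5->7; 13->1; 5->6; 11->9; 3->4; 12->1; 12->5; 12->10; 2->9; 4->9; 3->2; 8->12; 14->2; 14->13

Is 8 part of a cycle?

Yes

8 is on a cycle iff 8 can reach itself via ≥1 edge.
8 → 12 → 8 — yes.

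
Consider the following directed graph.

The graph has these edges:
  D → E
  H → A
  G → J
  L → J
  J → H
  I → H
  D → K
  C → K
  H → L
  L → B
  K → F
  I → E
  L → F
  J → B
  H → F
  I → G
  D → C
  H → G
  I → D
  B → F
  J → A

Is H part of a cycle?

H is on a cycle iff H can reach itself via ≥1 edge.
H → L → J → H — yes.

Yes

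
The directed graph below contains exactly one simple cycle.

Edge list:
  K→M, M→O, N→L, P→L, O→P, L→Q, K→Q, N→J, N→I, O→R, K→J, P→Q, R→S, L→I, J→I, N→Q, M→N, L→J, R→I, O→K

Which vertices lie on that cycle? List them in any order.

DFS with gray/black marking from K:
K gray
  J gray
    I gray
    I black
  J black
  Q gray
  Q black
  M gray
    O gray
      O→K: K is gray → back edge
Back edge closes the cycle K → M → O → K; its vertices are {K, M, O}.

K, M, O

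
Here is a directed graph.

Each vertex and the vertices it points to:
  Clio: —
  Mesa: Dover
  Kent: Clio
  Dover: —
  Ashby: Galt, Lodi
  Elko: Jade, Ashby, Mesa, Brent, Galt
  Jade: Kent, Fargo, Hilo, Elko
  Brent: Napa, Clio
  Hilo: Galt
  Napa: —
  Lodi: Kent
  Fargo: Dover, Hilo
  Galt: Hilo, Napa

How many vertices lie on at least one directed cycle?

A vertex is on a directed cycle iff it belongs to a strongly connected component of size ≥ 2 (or has a self-loop).
The vertices on cycles are {Elko, Galt, Hilo, Jade} — 4 in total.

4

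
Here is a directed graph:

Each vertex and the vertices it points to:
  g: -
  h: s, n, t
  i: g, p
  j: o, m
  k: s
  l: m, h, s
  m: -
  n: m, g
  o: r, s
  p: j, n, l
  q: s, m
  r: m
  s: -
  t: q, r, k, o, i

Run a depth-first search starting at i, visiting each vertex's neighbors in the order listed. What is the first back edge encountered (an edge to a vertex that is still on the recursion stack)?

t→i

DFS from i (visiting each vertex's neighbors in the order listed); mark gray on enter, black on exit:
i gray
  g gray
  g black
  p gray
    j gray
      o gray
        r gray
          m gray
          m black
        r black
        s gray
        s black
      o black
      j→m: m black — skip
    j black
    n gray
      n→m: m black — skip
      n→g: g black — skip
    n black
    l gray
      l→m: m black — skip
      h gray
        h→s: s black — skip
        h→n: n black — skip
        t gray
          q gray
            q→s: s black — skip
            q→m: m black — skip
          q black
          t→r: r black — skip
          k gray
            k→s: s black — skip
          k black
          t→o: o black — skip
          t→i: i is gray → back edge
First back edge: t → i.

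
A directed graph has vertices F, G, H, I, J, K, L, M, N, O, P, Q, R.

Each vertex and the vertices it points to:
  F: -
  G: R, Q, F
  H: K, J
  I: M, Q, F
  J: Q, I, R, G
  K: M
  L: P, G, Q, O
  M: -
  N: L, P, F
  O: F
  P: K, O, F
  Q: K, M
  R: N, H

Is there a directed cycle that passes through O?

No

O lies on a cycle iff there is a path from O back to itself.
Exploring from O, it never reaches itself; equivalently, its strongly connected component is a singleton.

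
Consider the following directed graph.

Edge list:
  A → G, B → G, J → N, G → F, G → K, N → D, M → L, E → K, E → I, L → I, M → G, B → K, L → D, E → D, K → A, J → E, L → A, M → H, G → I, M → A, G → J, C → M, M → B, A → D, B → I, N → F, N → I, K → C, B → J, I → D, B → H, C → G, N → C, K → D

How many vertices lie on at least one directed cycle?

A vertex is on a directed cycle iff it belongs to a strongly connected component of size ≥ 2 (or has a self-loop).
The vertices on cycles are {A, B, C, E, G, J, K, L, M, N} — 10 in total.

10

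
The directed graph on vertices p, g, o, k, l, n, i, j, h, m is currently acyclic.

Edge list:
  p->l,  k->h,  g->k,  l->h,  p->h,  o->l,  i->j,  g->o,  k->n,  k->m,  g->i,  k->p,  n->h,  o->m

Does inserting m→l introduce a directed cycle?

No

Adding m→l creates a cycle iff l can already reach m.
Explore from l: no path reaches m. The graph stays acyclic.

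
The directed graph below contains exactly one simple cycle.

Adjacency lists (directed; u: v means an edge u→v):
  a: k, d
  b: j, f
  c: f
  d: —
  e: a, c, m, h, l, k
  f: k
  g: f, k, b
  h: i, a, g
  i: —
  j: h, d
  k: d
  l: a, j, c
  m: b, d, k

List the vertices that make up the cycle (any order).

b, g, h, j

DFS with gray/black marking from h:
h gray
  i gray
  i black
  a gray
    k gray
      d gray
      d black
    k black
    a→d: d black — skip
  a black
  g gray
    f gray
      f→k: k black — skip
    f black
    g→k: k black — skip
    b gray
      j gray
        j→h: h is gray → back edge
Back edge closes the cycle h → g → b → j → h; its vertices are {b, g, h, j}.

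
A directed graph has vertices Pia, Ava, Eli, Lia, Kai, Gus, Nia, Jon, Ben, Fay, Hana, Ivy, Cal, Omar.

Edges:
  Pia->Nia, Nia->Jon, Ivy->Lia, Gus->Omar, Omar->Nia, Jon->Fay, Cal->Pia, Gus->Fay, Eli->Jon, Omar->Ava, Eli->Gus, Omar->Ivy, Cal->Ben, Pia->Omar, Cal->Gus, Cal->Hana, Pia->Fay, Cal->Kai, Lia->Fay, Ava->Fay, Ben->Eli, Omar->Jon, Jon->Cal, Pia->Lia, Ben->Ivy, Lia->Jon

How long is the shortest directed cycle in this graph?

For each vertex v, BFS finds the shortest path from v back to v.
The shortest such closed walk is Cal → Ben → Eli → Jon → Cal, length 4.

4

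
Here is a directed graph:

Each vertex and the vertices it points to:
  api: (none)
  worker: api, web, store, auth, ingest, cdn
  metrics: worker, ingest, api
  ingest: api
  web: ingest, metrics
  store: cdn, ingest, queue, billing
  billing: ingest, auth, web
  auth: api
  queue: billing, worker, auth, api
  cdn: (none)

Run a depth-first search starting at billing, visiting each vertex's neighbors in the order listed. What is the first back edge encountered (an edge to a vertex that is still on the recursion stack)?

worker->web

DFS from billing (visiting each vertex's neighbors in the order listed); mark gray on enter, black on exit:
billing gray
  ingest gray
    api gray
    api black
  ingest black
  auth gray
    auth→api: api black — skip
  auth black
  web gray
    web→ingest: ingest black — skip
    metrics gray
      worker gray
        worker→api: api black — skip
        worker→web: web is gray → back edge
First back edge: worker → web.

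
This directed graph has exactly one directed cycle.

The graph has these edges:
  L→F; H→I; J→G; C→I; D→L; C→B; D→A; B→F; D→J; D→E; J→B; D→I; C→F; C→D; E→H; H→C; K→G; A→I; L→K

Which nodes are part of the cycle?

DFS with gray/black marking from D:
D gray
  A gray
    I gray
    I black
  A black
  L gray
    K gray
      G gray
      G black
    K black
    F gray
    F black
  L black
  E gray
    H gray
      C gray
        C→I: I black — skip
        B gray
          B→F: F black — skip
        B black
        C→F: F black — skip
        C→D: D is gray → back edge
Back edge closes the cycle D → E → H → C → D; its vertices are {C, D, E, H}.

C, D, E, H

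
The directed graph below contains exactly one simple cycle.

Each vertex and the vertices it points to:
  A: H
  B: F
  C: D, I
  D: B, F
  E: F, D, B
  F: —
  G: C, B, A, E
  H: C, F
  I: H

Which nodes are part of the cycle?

C, H, I

DFS with gray/black marking from C:
C gray
  D gray
    B gray
      F gray
      F black
    B black
    D→F: F black — skip
  D black
  I gray
    H gray
      H→C: C is gray → back edge
Back edge closes the cycle C → I → H → C; its vertices are {C, H, I}.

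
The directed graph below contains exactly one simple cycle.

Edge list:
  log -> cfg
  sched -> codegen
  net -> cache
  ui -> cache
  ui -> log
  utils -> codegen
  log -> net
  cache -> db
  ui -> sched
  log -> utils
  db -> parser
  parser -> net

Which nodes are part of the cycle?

DFS with gray/black marking from cache:
cache gray
  db gray
    parser gray
      net gray
        net→cache: cache is gray → back edge
Back edge closes the cycle cache → db → parser → net → cache; its vertices are {db, net, cache, parser}.

db, net, cache, parser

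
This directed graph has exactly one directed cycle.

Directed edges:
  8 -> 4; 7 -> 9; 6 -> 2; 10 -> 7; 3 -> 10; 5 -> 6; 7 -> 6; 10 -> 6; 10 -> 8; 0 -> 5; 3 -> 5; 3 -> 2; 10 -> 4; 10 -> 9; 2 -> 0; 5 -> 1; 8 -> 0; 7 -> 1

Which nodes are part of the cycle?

0, 2, 5, 6

DFS with gray/black marking from 5:
5 gray
  6 gray
    2 gray
      0 gray
        0→5: 5 is gray → back edge
Back edge closes the cycle 5 → 6 → 2 → 0 → 5; its vertices are {0, 2, 5, 6}.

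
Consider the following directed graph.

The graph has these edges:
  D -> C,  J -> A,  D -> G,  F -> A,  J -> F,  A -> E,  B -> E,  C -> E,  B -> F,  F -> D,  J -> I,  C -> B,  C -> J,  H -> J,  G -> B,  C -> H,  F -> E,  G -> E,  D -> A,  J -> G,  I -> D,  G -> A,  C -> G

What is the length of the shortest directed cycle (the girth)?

4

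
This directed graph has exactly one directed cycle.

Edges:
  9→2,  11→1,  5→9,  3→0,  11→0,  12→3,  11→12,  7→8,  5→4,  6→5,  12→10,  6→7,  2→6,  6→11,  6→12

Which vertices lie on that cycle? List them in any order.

2, 5, 6, 9

DFS with gray/black marking from 6:
6 gray
  11 gray
    12 gray
      10 gray
      10 black
      3 gray
        0 gray
        0 black
      3 black
    12 black
    11→0: 0 black — skip
    1 gray
    1 black
  11 black
  6→12: 12 black — skip
  7 gray
    8 gray
    8 black
  7 black
  5 gray
    4 gray
    4 black
    9 gray
      2 gray
        2→6: 6 is gray → back edge
Back edge closes the cycle 6 → 5 → 9 → 2 → 6; its vertices are {2, 5, 6, 9}.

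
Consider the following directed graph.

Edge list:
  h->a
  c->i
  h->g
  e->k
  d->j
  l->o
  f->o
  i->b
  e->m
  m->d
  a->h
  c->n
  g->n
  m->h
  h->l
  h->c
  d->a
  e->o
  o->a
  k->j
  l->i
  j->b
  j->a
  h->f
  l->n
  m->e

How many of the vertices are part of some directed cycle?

A vertex is on a directed cycle iff it belongs to a strongly connected component of size ≥ 2 (or has a self-loop).
The vertices on cycles are {a, e, f, h, l, m, o} — 7 in total.

7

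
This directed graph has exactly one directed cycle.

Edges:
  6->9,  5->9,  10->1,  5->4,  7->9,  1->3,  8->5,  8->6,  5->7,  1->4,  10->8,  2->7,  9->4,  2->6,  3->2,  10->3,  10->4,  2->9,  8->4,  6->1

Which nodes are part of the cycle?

DFS with gray/black marking from 3:
3 gray
  2 gray
    9 gray
      4 gray
      4 black
    9 black
    6 gray
      6→9: 9 black — skip
      1 gray
        1→4: 4 black — skip
        1→3: 3 is gray → back edge
Back edge closes the cycle 3 → 2 → 6 → 1 → 3; its vertices are {1, 2, 3, 6}.

1, 2, 3, 6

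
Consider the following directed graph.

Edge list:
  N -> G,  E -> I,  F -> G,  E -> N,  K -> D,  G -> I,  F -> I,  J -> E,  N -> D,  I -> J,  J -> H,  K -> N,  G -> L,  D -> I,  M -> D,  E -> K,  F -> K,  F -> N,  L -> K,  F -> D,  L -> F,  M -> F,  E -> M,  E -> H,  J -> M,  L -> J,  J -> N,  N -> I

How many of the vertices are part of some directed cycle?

10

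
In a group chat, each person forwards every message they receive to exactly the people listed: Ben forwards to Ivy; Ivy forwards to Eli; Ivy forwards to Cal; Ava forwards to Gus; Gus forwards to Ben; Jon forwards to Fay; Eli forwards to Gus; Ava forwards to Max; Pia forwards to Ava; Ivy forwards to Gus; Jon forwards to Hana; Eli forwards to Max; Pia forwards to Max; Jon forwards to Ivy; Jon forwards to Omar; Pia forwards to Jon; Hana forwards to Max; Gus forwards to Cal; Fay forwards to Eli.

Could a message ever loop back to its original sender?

DFS with white/gray/black marking, starting from Fay:
Fay gray
  Eli gray
    Gus gray
      Cal gray
      Cal black
      Ben gray
        Ivy gray
          Ivy→Gus: Gus is gray → back edge
Back edge found, so a cycle exists: Gus → Ben → Ivy → Gus.

Yes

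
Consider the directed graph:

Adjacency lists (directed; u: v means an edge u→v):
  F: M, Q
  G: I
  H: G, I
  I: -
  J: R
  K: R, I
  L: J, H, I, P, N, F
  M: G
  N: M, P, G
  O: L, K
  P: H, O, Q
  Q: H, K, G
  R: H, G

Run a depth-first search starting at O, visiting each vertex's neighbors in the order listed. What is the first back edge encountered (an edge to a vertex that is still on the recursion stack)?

DFS from O (visiting each vertex's neighbors in the order listed); mark gray on enter, black on exit:
O gray
  L gray
    J gray
      R gray
        H gray
          G gray
            I gray
            I black
          G black
          H→I: I black — skip
        H black
        R→G: G black — skip
      R black
    J black
    L→H: H black — skip
    L→I: I black — skip
    P gray
      P→H: H black — skip
      P→O: O is gray → back edge
First back edge: P → O.

P->O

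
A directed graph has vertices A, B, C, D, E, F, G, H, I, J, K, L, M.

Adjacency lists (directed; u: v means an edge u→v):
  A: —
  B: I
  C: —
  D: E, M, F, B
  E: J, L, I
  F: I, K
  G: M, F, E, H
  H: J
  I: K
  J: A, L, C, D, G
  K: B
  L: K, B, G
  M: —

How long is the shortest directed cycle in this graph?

For each vertex v, BFS finds the shortest path from v back to v.
The shortest such closed walk is J → G → E → J, length 3.

3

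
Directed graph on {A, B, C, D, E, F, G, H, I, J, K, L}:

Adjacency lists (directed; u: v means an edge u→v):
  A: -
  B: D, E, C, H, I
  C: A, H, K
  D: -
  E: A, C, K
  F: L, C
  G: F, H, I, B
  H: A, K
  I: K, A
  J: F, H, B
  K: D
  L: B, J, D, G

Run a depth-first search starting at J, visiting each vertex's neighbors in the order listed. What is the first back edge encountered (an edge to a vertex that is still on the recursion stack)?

L->J

DFS from J (visiting each vertex's neighbors in the order listed); mark gray on enter, black on exit:
J gray
  F gray
    L gray
      B gray
        D gray
        D black
        E gray
          A gray
          A black
          C gray
            C→A: A black — skip
            H gray
              H→A: A black — skip
              K gray
                K→D: D black — skip
              K black
            H black
            C→K: K black — skip
          C black
          E→K: K black — skip
        E black
        B→C: C black — skip
        B→H: H black — skip
        I gray
          I→K: K black — skip
          I→A: A black — skip
        I black
      B black
      L→J: J is gray → back edge
First back edge: L → J.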